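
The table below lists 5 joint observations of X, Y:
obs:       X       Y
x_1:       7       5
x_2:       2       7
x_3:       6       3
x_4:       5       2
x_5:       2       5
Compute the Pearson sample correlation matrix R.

Step 1 — column means:
  mean(X) = (7 + 2 + 6 + 5 + 2) / 5 = 22/5 = 4.4
  mean(Y) = (5 + 7 + 3 + 2 + 5) / 5 = 22/5 = 4.4

Step 2 — sample variances and covariances s[i,j] = (1/(n-1)) · Σ_k (x_{k,i} - mean_i) · (x_{k,j} - mean_j), with n-1 = 4:
  s[X,X] = ((2.6)·(2.6) + (-2.4)·(-2.4) + (1.6)·(1.6) + (0.6)·(0.6) + (-2.4)·(-2.4)) / 4 = 21.2/4 = 5.3
  s[X,Y] = ((2.6)·(0.6) + (-2.4)·(2.6) + (1.6)·(-1.4) + (0.6)·(-2.4) + (-2.4)·(0.6)) / 4 = -9.8/4 = -2.45
  s[Y,Y] = ((0.6)·(0.6) + (2.6)·(2.6) + (-1.4)·(-1.4) + (-2.4)·(-2.4) + (0.6)·(0.6)) / 4 = 15.2/4 = 3.8
  Sample standard deviations s_i = √(s[i,i]):
  s(X) = √(5.3) = 2.3022
  s(Y) = √(3.8) = 1.9494

Step 3 — r_{ij} = s_{ij} / (s_i · s_j):
  r[X,X] = 1 (diagonal).
  r[X,Y] = -2.45 / (2.3022 · 1.9494) = -2.45 / 4.4878 = -0.5459
  r[Y,Y] = 1 (diagonal).

R is symmetric with unit diagonal. Assembling:

R = [[1, -0.5459],
 [-0.5459, 1]]


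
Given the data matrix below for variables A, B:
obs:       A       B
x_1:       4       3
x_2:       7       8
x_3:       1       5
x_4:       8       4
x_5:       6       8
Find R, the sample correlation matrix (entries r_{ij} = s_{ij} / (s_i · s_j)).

Step 1 — column means:
  mean(A) = (4 + 7 + 1 + 8 + 6) / 5 = 26/5 = 5.2
  mean(B) = (3 + 8 + 5 + 4 + 8) / 5 = 28/5 = 5.6

Step 2 — sample variances and covariances s[i,j] = (1/(n-1)) · Σ_k (x_{k,i} - mean_i) · (x_{k,j} - mean_j), with n-1 = 4:
  s[A,A] = ((-1.2)·(-1.2) + (1.8)·(1.8) + (-4.2)·(-4.2) + (2.8)·(2.8) + (0.8)·(0.8)) / 4 = 30.8/4 = 7.7
  s[A,B] = ((-1.2)·(-2.6) + (1.8)·(2.4) + (-4.2)·(-0.6) + (2.8)·(-1.6) + (0.8)·(2.4)) / 4 = 7.4/4 = 1.85
  s[B,B] = ((-2.6)·(-2.6) + (2.4)·(2.4) + (-0.6)·(-0.6) + (-1.6)·(-1.6) + (2.4)·(2.4)) / 4 = 21.2/4 = 5.3
  Sample standard deviations s_i = √(s[i,i]):
  s(A) = √(7.7) = 2.7749
  s(B) = √(5.3) = 2.3022

Step 3 — r_{ij} = s_{ij} / (s_i · s_j):
  r[A,A] = 1 (diagonal).
  r[A,B] = 1.85 / (2.7749 · 2.3022) = 1.85 / 6.3883 = 0.2896
  r[B,B] = 1 (diagonal).

R is symmetric with unit diagonal. Assembling:

R = [[1, 0.2896],
 [0.2896, 1]]


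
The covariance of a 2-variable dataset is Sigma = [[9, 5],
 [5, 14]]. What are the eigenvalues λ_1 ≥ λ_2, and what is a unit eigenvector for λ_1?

Step 1 — characteristic polynomial of 2×2 Sigma:
  det(Sigma - λI) = λ² - trace · λ + det = 0.
  trace = 9 + 14 = 23, det = 9·14 - (5)² = 101.
Step 2 — discriminant:
  Δ = trace² - 4·det = 529 - 404 = 125.
Step 3 — eigenvalues:
  λ = (trace ± √Δ)/2 = (23 ± 11.1803)/2,
  λ_1 = 17.0902,  λ_2 = 5.9098.

Step 4 — unit eigenvector for λ_1: solve (Sigma - λ_1 I)v = 0. First row:
  (9 - 17.0902)·v_x + (5)·v_y = 0, i.e. (-8.0902)·v_x + (5)·v_y = 0,
  so v ∝ (b, λ_1 - a) = (5, 8.0902) = u.
  ||u|| = √((5)² + (8.0902)²) = √(90.4508) ≈ 9.5106,
  v_1 = u/||u|| ≈ (0.5257, 0.8507) (||v_1|| = 1).

λ_1 = 17.0902,  λ_2 = 5.9098;  v_1 ≈ (0.5257, 0.8507)


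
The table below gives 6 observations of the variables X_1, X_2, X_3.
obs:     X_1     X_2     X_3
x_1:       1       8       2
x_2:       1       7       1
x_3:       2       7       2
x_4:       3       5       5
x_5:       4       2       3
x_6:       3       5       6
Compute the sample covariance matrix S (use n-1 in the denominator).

Step 1 — column means:
  mean(X_1) = (1 + 1 + 2 + 3 + 4 + 3) / 6 = 14/6 = 2.3333
  mean(X_2) = (8 + 7 + 7 + 5 + 2 + 5) / 6 = 34/6 = 5.6667
  mean(X_3) = (2 + 1 + 2 + 5 + 3 + 6) / 6 = 19/6 = 3.1667

Step 2 — sample covariance S[i,j] = (1/(n-1)) · Σ_k (x_{k,i} - mean_i) · (x_{k,j} - mean_j), with n-1 = 5.
  S[X_1,X_1] = ((-1.3333)·(-1.3333) + (-1.3333)·(-1.3333) + (-0.3333)·(-0.3333) + (0.6667)·(0.6667) + (1.6667)·(1.6667) + (0.6667)·(0.6667)) / 5 = 7.3333/5 = 1.4667
  S[X_1,X_2] = ((-1.3333)·(2.3333) + (-1.3333)·(1.3333) + (-0.3333)·(1.3333) + (0.6667)·(-0.6667) + (1.6667)·(-3.6667) + (0.6667)·(-0.6667)) / 5 = -12.3333/5 = -2.4667
  S[X_1,X_3] = ((-1.3333)·(-1.1667) + (-1.3333)·(-2.1667) + (-0.3333)·(-1.1667) + (0.6667)·(1.8333) + (1.6667)·(-0.1667) + (0.6667)·(2.8333)) / 5 = 7.6667/5 = 1.5333
  S[X_2,X_2] = ((2.3333)·(2.3333) + (1.3333)·(1.3333) + (1.3333)·(1.3333) + (-0.6667)·(-0.6667) + (-3.6667)·(-3.6667) + (-0.6667)·(-0.6667)) / 5 = 23.3333/5 = 4.6667
  S[X_2,X_3] = ((2.3333)·(-1.1667) + (1.3333)·(-2.1667) + (1.3333)·(-1.1667) + (-0.6667)·(1.8333) + (-3.6667)·(-0.1667) + (-0.6667)·(2.8333)) / 5 = -9.6667/5 = -1.9333
  S[X_3,X_3] = ((-1.1667)·(-1.1667) + (-2.1667)·(-2.1667) + (-1.1667)·(-1.1667) + (1.8333)·(1.8333) + (-0.1667)·(-0.1667) + (2.8333)·(2.8333)) / 5 = 18.8333/5 = 3.7667

S is symmetric (S[j,i] = S[i,j]). Assembling:

S = [[1.4667, -2.4667, 1.5333],
 [-2.4667, 4.6667, -1.9333],
 [1.5333, -1.9333, 3.7667]]


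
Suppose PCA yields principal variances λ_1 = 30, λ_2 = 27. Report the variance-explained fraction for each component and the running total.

Step 1 — total variance = trace(Sigma) = Σ λ_i = 30 + 27 = 57.

Step 2 — fraction explained by component i = λ_i / Σ λ:
  PC1: 30/57 = 0.5263
  PC2: 27/57 = 0.4737

Step 3 — cumulative fraction after k components = (λ_1 + ... + λ_k) / Σ λ:
  k = 1: 30/57 = 0.5263
  k = 2: (30 + 27)/57 = 57/57 = 1

Summary (fraction, with percent):

explained: PC1 0.5263 (52.63%), PC2 0.4737 (47.37%);  cumulative: 0.5263, 1


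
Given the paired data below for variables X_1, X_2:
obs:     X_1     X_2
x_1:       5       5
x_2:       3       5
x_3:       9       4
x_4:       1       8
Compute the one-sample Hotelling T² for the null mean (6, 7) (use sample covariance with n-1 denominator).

Step 1 — sample mean vector:
  mean(X_1) = (5 + 3 + 9 + 1) / 4 = 18/4 = 4.5
  mean(X_2) = (5 + 5 + 4 + 8) / 4 = 22/4 = 5.5
  x̄ = (4.5, 5.5),  deviation x̄ - mu_0 = (4.5, 5.5) - (6, 7) = (-1.5, -1.5).

Step 2 — sample covariance matrix, S[i,j] = (1/(n-1)) · Σ_k (x_{k,i} - mean_i) · (x_{k,j} - mean_j), divisor n-1 = 3:
  S[X_1,X_1] = ((0.5)·(0.5) + (-1.5)·(-1.5) + (4.5)·(4.5) + (-3.5)·(-3.5)) / 3 = 35/3 = 11.6667
  S[X_1,X_2] = ((0.5)·(-0.5) + (-1.5)·(-0.5) + (4.5)·(-1.5) + (-3.5)·(2.5)) / 3 = -15/3 = -5
  S[X_2,X_2] = ((-0.5)·(-0.5) + (-0.5)·(-0.5) + (-1.5)·(-1.5) + (2.5)·(2.5)) / 3 = 9/3 = 3
  S = [[11.6667, -5],
 [-5, 3]].

Step 3 — invert S. det(S) = 11.6667·3 - (-5)² = 10.
  S^{-1} = (1/det) · [[d, -b], [-b, a]] = [[0.3, 0.5],
 [0.5, 1.1667]].

Step 4 — quadratic form (x̄ - mu_0)^T · S^{-1} · (x̄ - mu_0):
  S^{-1} · (x̄ - mu_0) = (-1.2, -2.5),
  (x̄ - mu_0)^T · [...] = (-1.5)·(-1.2) + (-1.5)·(-2.5) = 5.55.

Step 5 — scale by n: T² = 4 · 5.55 = 22.2.

T² ≈ 22.2


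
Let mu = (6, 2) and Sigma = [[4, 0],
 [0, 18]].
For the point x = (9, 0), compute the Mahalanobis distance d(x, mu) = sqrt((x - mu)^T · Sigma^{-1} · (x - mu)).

Step 1 — centre the observation: (x - mu) = (3, -2).

Step 2 — invert Sigma. det(Sigma) = 4·18 - (0)² = 72.
  Sigma^{-1} = (1/det) · [[d, -b], [-b, a]] = [[0.25, 0],
 [0, 0.0556]].

Step 3 — form the quadratic (x - mu)^T · Sigma^{-1} · (x - mu):
  Sigma^{-1} · (x - mu) = (0.75, -0.1111).
  (x - mu)^T · [Sigma^{-1} · (x - mu)] = (3)·(0.75) + (-2)·(-0.1111) = 2.4722.

Step 4 — take square root: d = √(2.4722) ≈ 1.5723.

d(x, mu) = √(2.4722) ≈ 1.5723


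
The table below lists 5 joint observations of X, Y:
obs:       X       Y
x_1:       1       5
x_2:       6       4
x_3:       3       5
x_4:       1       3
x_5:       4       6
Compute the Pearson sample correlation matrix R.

Step 1 — column means:
  mean(X) = (1 + 6 + 3 + 1 + 4) / 5 = 15/5 = 3
  mean(Y) = (5 + 4 + 5 + 3 + 6) / 5 = 23/5 = 4.6

Step 2 — sample variances and covariances s[i,j] = (1/(n-1)) · Σ_k (x_{k,i} - mean_i) · (x_{k,j} - mean_j), with n-1 = 4:
  s[X,X] = ((-2)·(-2) + (3)·(3) + (0)·(0) + (-2)·(-2) + (1)·(1)) / 4 = 18/4 = 4.5
  s[X,Y] = ((-2)·(0.4) + (3)·(-0.6) + (0)·(0.4) + (-2)·(-1.6) + (1)·(1.4)) / 4 = 2/4 = 0.5
  s[Y,Y] = ((0.4)·(0.4) + (-0.6)·(-0.6) + (0.4)·(0.4) + (-1.6)·(-1.6) + (1.4)·(1.4)) / 4 = 5.2/4 = 1.3
  Sample standard deviations s_i = √(s[i,i]):
  s(X) = √(4.5) = 2.1213
  s(Y) = √(1.3) = 1.1402

Step 3 — r_{ij} = s_{ij} / (s_i · s_j):
  r[X,X] = 1 (diagonal).
  r[X,Y] = 0.5 / (2.1213 · 1.1402) = 0.5 / 2.4187 = 0.2067
  r[Y,Y] = 1 (diagonal).

R is symmetric with unit diagonal. Assembling:

R = [[1, 0.2067],
 [0.2067, 1]]


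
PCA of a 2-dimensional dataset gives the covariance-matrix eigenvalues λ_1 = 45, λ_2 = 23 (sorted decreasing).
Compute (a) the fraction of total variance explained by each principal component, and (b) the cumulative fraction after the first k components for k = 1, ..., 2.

Step 1 — total variance = trace(Sigma) = Σ λ_i = 45 + 23 = 68.

Step 2 — fraction explained by component i = λ_i / Σ λ:
  PC1: 45/68 = 0.6618
  PC2: 23/68 = 0.3382

Step 3 — cumulative fraction after k components = (λ_1 + ... + λ_k) / Σ λ:
  k = 1: 45/68 = 0.6618
  k = 2: (45 + 23)/68 = 68/68 = 1

Summary (fraction, with percent):

explained: PC1 0.6618 (66.18%), PC2 0.3382 (33.82%);  cumulative: 0.6618, 1


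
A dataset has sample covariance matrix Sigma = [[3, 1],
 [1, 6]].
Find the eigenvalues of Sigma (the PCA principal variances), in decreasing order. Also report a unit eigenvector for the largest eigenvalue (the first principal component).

Step 1 — characteristic polynomial of 2×2 Sigma:
  det(Sigma - λI) = λ² - trace · λ + det = 0.
  trace = 3 + 6 = 9, det = 3·6 - (1)² = 17.
Step 2 — discriminant:
  Δ = trace² - 4·det = 81 - 68 = 13.
Step 3 — eigenvalues:
  λ = (trace ± √Δ)/2 = (9 ± 3.6056)/2,
  λ_1 = 6.3028,  λ_2 = 2.6972.

Step 4 — unit eigenvector for λ_1: solve (Sigma - λ_1 I)v = 0. First row:
  (3 - 6.3028)·v_x + (1)·v_y = 0, i.e. (-3.3028)·v_x + (1)·v_y = 0,
  so v ∝ (b, λ_1 - a) = (1, 3.3028) = u.
  ||u|| = √((1)² + (3.3028)²) = √(11.9083) ≈ 3.4508,
  v_1 = u/||u|| ≈ (0.2898, 0.9571) (||v_1|| = 1).

λ_1 = 6.3028,  λ_2 = 2.6972;  v_1 ≈ (0.2898, 0.9571)


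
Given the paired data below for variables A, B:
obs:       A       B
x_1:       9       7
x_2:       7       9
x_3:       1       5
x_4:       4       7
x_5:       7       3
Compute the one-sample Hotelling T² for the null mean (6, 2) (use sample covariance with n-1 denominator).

Step 1 — sample mean vector:
  mean(A) = (9 + 7 + 1 + 4 + 7) / 5 = 28/5 = 5.6
  mean(B) = (7 + 9 + 5 + 7 + 3) / 5 = 31/5 = 6.2
  x̄ = (5.6, 6.2),  deviation x̄ - mu_0 = (5.6, 6.2) - (6, 2) = (-0.4, 4.2).

Step 2 — sample covariance matrix, S[i,j] = (1/(n-1)) · Σ_k (x_{k,i} - mean_i) · (x_{k,j} - mean_j), divisor n-1 = 4:
  S[A,A] = ((3.4)·(3.4) + (1.4)·(1.4) + (-4.6)·(-4.6) + (-1.6)·(-1.6) + (1.4)·(1.4)) / 4 = 39.2/4 = 9.8
  S[A,B] = ((3.4)·(0.8) + (1.4)·(2.8) + (-4.6)·(-1.2) + (-1.6)·(0.8) + (1.4)·(-3.2)) / 4 = 6.4/4 = 1.6
  S[B,B] = ((0.8)·(0.8) + (2.8)·(2.8) + (-1.2)·(-1.2) + (0.8)·(0.8) + (-3.2)·(-3.2)) / 4 = 20.8/4 = 5.2
  S = [[9.8, 1.6],
 [1.6, 5.2]].

Step 3 — invert S. det(S) = 9.8·5.2 - (1.6)² = 48.4.
  S^{-1} = (1/det) · [[d, -b], [-b, a]] = [[0.1074, -0.0331],
 [-0.0331, 0.2025]].

Step 4 — quadratic form (x̄ - mu_0)^T · S^{-1} · (x̄ - mu_0):
  S^{-1} · (x̄ - mu_0) = (-0.1818, 0.8636),
  (x̄ - mu_0)^T · [...] = (-0.4)·(-0.1818) + (4.2)·(0.8636) = 3.7.

Step 5 — scale by n: T² = 5 · 3.7 = 18.5.

T² ≈ 18.5


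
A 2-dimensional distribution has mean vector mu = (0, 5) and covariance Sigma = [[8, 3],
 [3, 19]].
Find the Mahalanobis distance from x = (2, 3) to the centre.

Step 1 — centre the observation: (x - mu) = (2, -2).

Step 2 — invert Sigma. det(Sigma) = 8·19 - (3)² = 143.
  Sigma^{-1} = (1/det) · [[d, -b], [-b, a]] = [[0.1329, -0.021],
 [-0.021, 0.0559]].

Step 3 — form the quadratic (x - mu)^T · Sigma^{-1} · (x - mu):
  Sigma^{-1} · (x - mu) = (0.3077, -0.1538).
  (x - mu)^T · [Sigma^{-1} · (x - mu)] = (2)·(0.3077) + (-2)·(-0.1538) = 0.9231.

Step 4 — take square root: d = √(0.9231) ≈ 0.9608.

d(x, mu) = √(0.9231) ≈ 0.9608


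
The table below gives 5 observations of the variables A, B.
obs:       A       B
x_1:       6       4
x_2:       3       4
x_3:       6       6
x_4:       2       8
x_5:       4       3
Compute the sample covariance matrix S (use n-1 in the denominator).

Step 1 — column means:
  mean(A) = (6 + 3 + 6 + 2 + 4) / 5 = 21/5 = 4.2
  mean(B) = (4 + 4 + 6 + 8 + 3) / 5 = 25/5 = 5

Step 2 — sample covariance S[i,j] = (1/(n-1)) · Σ_k (x_{k,i} - mean_i) · (x_{k,j} - mean_j), with n-1 = 4.
  S[A,A] = ((1.8)·(1.8) + (-1.2)·(-1.2) + (1.8)·(1.8) + (-2.2)·(-2.2) + (-0.2)·(-0.2)) / 4 = 12.8/4 = 3.2
  S[A,B] = ((1.8)·(-1) + (-1.2)·(-1) + (1.8)·(1) + (-2.2)·(3) + (-0.2)·(-2)) / 4 = -5/4 = -1.25
  S[B,B] = ((-1)·(-1) + (-1)·(-1) + (1)·(1) + (3)·(3) + (-2)·(-2)) / 4 = 16/4 = 4

S is symmetric (S[j,i] = S[i,j]). Assembling:

S = [[3.2, -1.25],
 [-1.25, 4]]


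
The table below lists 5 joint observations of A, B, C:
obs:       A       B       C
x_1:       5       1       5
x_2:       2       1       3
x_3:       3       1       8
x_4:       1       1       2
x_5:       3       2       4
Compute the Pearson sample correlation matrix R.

Step 1 — column means:
  mean(A) = (5 + 2 + 3 + 1 + 3) / 5 = 14/5 = 2.8
  mean(B) = (1 + 1 + 1 + 1 + 2) / 5 = 6/5 = 1.2
  mean(C) = (5 + 3 + 8 + 2 + 4) / 5 = 22/5 = 4.4

Step 2 — sample variances and covariances s[i,j] = (1/(n-1)) · Σ_k (x_{k,i} - mean_i) · (x_{k,j} - mean_j), with n-1 = 4:
  s[A,A] = ((2.2)·(2.2) + (-0.8)·(-0.8) + (0.2)·(0.2) + (-1.8)·(-1.8) + (0.2)·(0.2)) / 4 = 8.8/4 = 2.2
  s[A,B] = ((2.2)·(-0.2) + (-0.8)·(-0.2) + (0.2)·(-0.2) + (-1.8)·(-0.2) + (0.2)·(0.8)) / 4 = 0.2/4 = 0.05
  s[A,C] = ((2.2)·(0.6) + (-0.8)·(-1.4) + (0.2)·(3.6) + (-1.8)·(-2.4) + (0.2)·(-0.4)) / 4 = 7.4/4 = 1.85
  s[B,B] = ((-0.2)·(-0.2) + (-0.2)·(-0.2) + (-0.2)·(-0.2) + (-0.2)·(-0.2) + (0.8)·(0.8)) / 4 = 0.8/4 = 0.2
  s[B,C] = ((-0.2)·(0.6) + (-0.2)·(-1.4) + (-0.2)·(3.6) + (-0.2)·(-2.4) + (0.8)·(-0.4)) / 4 = -0.4/4 = -0.1
  s[C,C] = ((0.6)·(0.6) + (-1.4)·(-1.4) + (3.6)·(3.6) + (-2.4)·(-2.4) + (-0.4)·(-0.4)) / 4 = 21.2/4 = 5.3
  Sample standard deviations s_i = √(s[i,i]):
  s(A) = √(2.2) = 1.4832
  s(B) = √(0.2) = 0.4472
  s(C) = √(5.3) = 2.3022

Step 3 — r_{ij} = s_{ij} / (s_i · s_j):
  r[A,A] = 1 (diagonal).
  r[A,B] = 0.05 / (1.4832 · 0.4472) = 0.05 / 0.6633 = 0.0754
  r[A,C] = 1.85 / (1.4832 · 2.3022) = 1.85 / 3.4147 = 0.5418
  r[B,B] = 1 (diagonal).
  r[B,C] = -0.1 / (0.4472 · 2.3022) = -0.1 / 1.0296 = -0.0971
  r[C,C] = 1 (diagonal).

R is symmetric with unit diagonal. Assembling:

R = [[1, 0.0754, 0.5418],
 [0.0754, 1, -0.0971],
 [0.5418, -0.0971, 1]]


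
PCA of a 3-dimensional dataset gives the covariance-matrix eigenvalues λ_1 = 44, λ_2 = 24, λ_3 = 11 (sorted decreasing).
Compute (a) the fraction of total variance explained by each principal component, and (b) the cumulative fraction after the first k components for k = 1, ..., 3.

Step 1 — total variance = trace(Sigma) = Σ λ_i = 44 + 24 + 11 = 79.

Step 2 — fraction explained by component i = λ_i / Σ λ:
  PC1: 44/79 = 0.557
  PC2: 24/79 = 0.3038
  PC3: 11/79 = 0.1392

Step 3 — cumulative fraction after k components = (λ_1 + ... + λ_k) / Σ λ:
  k = 1: 44/79 = 0.557
  k = 2: (44 + 24)/79 = 68/79 = 0.8608
  k = 3: (44 + 24 + 11)/79 = 79/79 = 1

Summary (fraction, with percent):

explained: PC1 0.557 (55.7%), PC2 0.3038 (30.38%), PC3 0.1392 (13.92%);  cumulative: 0.557, 0.8608, 1


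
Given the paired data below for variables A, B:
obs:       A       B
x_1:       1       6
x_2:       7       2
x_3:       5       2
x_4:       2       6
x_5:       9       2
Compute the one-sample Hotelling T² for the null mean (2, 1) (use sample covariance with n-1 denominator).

Step 1 — sample mean vector:
  mean(A) = (1 + 7 + 5 + 2 + 9) / 5 = 24/5 = 4.8
  mean(B) = (6 + 2 + 2 + 6 + 2) / 5 = 18/5 = 3.6
  x̄ = (4.8, 3.6),  deviation x̄ - mu_0 = (4.8, 3.6) - (2, 1) = (2.8, 2.6).

Step 2 — sample covariance matrix, S[i,j] = (1/(n-1)) · Σ_k (x_{k,i} - mean_i) · (x_{k,j} - mean_j), divisor n-1 = 4:
  S[A,A] = ((-3.8)·(-3.8) + (2.2)·(2.2) + (0.2)·(0.2) + (-2.8)·(-2.8) + (4.2)·(4.2)) / 4 = 44.8/4 = 11.2
  S[A,B] = ((-3.8)·(2.4) + (2.2)·(-1.6) + (0.2)·(-1.6) + (-2.8)·(2.4) + (4.2)·(-1.6)) / 4 = -26.4/4 = -6.6
  S[B,B] = ((2.4)·(2.4) + (-1.6)·(-1.6) + (-1.6)·(-1.6) + (2.4)·(2.4) + (-1.6)·(-1.6)) / 4 = 19.2/4 = 4.8
  S = [[11.2, -6.6],
 [-6.6, 4.8]].

Step 3 — invert S. det(S) = 11.2·4.8 - (-6.6)² = 10.2.
  S^{-1} = (1/det) · [[d, -b], [-b, a]] = [[0.4706, 0.6471],
 [0.6471, 1.098]].

Step 4 — quadratic form (x̄ - mu_0)^T · S^{-1} · (x̄ - mu_0):
  S^{-1} · (x̄ - mu_0) = (3, 4.6667),
  (x̄ - mu_0)^T · [...] = (2.8)·(3) + (2.6)·(4.6667) = 20.5333.

Step 5 — scale by n: T² = 5 · 20.5333 = 102.6667.

T² ≈ 102.6667


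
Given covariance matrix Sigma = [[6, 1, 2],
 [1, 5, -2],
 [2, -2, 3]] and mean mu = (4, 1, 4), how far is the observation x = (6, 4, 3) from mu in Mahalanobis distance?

Step 1 — centre the observation: (x - mu) = (2, 3, -1).

Step 2 — invert Sigma (cofactor / det for 3×3, or solve directly):
  Sigma^{-1} = [[0.3143, -0.2, -0.3429],
 [-0.2, 0.4, 0.4],
 [-0.3429, 0.4, 0.8286]].

Step 3 — form the quadratic (x - mu)^T · Sigma^{-1} · (x - mu):
  Sigma^{-1} · (x - mu) = (0.3714, 0.4, -0.3143).
  (x - mu)^T · [Sigma^{-1} · (x - mu)] = (2)·(0.3714) + (3)·(0.4) + (-1)·(-0.3143) = 2.2571.

Step 4 — take square root: d = √(2.2571) ≈ 1.5024.

d(x, mu) = √(2.2571) ≈ 1.5024


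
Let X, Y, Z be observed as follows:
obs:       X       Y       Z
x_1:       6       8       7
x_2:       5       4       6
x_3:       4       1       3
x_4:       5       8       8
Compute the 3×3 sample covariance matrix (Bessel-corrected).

Step 1 — column means:
  mean(X) = (6 + 5 + 4 + 5) / 4 = 20/4 = 5
  mean(Y) = (8 + 4 + 1 + 8) / 4 = 21/4 = 5.25
  mean(Z) = (7 + 6 + 3 + 8) / 4 = 24/4 = 6

Step 2 — sample covariance S[i,j] = (1/(n-1)) · Σ_k (x_{k,i} - mean_i) · (x_{k,j} - mean_j), with n-1 = 3.
  S[X,X] = ((1)·(1) + (0)·(0) + (-1)·(-1) + (0)·(0)) / 3 = 2/3 = 0.6667
  S[X,Y] = ((1)·(2.75) + (0)·(-1.25) + (-1)·(-4.25) + (0)·(2.75)) / 3 = 7/3 = 2.3333
  S[X,Z] = ((1)·(1) + (0)·(0) + (-1)·(-3) + (0)·(2)) / 3 = 4/3 = 1.3333
  S[Y,Y] = ((2.75)·(2.75) + (-1.25)·(-1.25) + (-4.25)·(-4.25) + (2.75)·(2.75)) / 3 = 34.75/3 = 11.5833
  S[Y,Z] = ((2.75)·(1) + (-1.25)·(0) + (-4.25)·(-3) + (2.75)·(2)) / 3 = 21/3 = 7
  S[Z,Z] = ((1)·(1) + (0)·(0) + (-3)·(-3) + (2)·(2)) / 3 = 14/3 = 4.6667

S is symmetric (S[j,i] = S[i,j]). Assembling:

S = [[0.6667, 2.3333, 1.3333],
 [2.3333, 11.5833, 7],
 [1.3333, 7, 4.6667]]


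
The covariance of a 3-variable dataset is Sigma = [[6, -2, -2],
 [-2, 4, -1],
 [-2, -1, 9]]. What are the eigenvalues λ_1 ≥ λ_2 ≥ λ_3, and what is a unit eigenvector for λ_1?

Step 1 — characteristic polynomial p(λ) = det(λI - Sigma) = λ³ - tr·λ² + c_1·λ - det, where tr = trace, c_1 = sum of the principal 2×2 minors, det = det(Sigma):
  tr = 6 + 4 + 9 = 19,
  c_1 = (6·4 - (-2)²) + (6·9 - (-2)²) + (4·9 - (-1)²) = 20 + 50 + 35 = 105,
  det = 6·(4·9 - (-1)²) - (-2)·((-2)·9 - (-1)·(-2)) + (-2)·((-2)·(-1) - 4·(-2)) = 6·(35) - (-2)·(-20) + (-2)·(10) = 150.
  So p(λ) = λ³ - 19λ² + 105λ - 150.
Step 2 — look for an integer root (rational root theorem: any rational root is an integer divisor of 150). Testing λ = 10:
  p(10) = 1000 - 1900 + 1050 - 150 = 0  ✓
  Dividing out (λ - 10): p(λ) = (λ - 10)(λ² - 9λ + 15).
Step 3 — remaining eigenvalues from the quadratic λ² - 9λ + 15 = 0:
  Δ = 9² - 4·15 = 81 - 60 = 21,  λ = (9 ± √21)/2 = (9 ± 4.5826)/2 ≈ 6.7913 or 2.2087.
  Sorted: λ_1 = 10,  λ_2 = 6.7913,  λ_3 = 2.2087  (check: sum = 19 = tr ✓).

Step 4 — unit eigenvector for λ_1 = 10: v spans the null space of (Sigma - λ_1 I), whose rows are
  r_1 = (-4, -2, -2),  r_2 = (-2, -6, -1),  r_3 = (-2, -1, -1).
  v is orthogonal to every row, so take v ∝ r_1 × r_2 = ((-2)·(-1) - (-2)·(-6), (-2)·(-2) - (-4)·(-1), (-4)·(-6) - (-2)·(-2)) = (-10, 0, 20).
  Rescale (divide by 10; multiply by -1 so the first nonzero entry is positive): u = (1, 0, -2).
  ||u|| = √((1)² + (0)² + (-2)²) = √(5) ≈ 2.2361,  v_1 = u/||u|| ≈ (0.4472, 0, -0.8944) (||v_1|| = 1).

λ_1 = 10,  λ_2 = 6.7913,  λ_3 = 2.2087;  v_1 ≈ (0.4472, 0, -0.8944)


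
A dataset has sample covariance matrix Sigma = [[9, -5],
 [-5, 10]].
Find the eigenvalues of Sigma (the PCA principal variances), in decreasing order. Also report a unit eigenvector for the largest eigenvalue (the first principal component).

Step 1 — characteristic polynomial of 2×2 Sigma:
  det(Sigma - λI) = λ² - trace · λ + det = 0.
  trace = 9 + 10 = 19, det = 9·10 - (-5)² = 65.
Step 2 — discriminant:
  Δ = trace² - 4·det = 361 - 260 = 101.
Step 3 — eigenvalues:
  λ = (trace ± √Δ)/2 = (19 ± 10.0499)/2,
  λ_1 = 14.5249,  λ_2 = 4.4751.

Step 4 — unit eigenvector for λ_1: solve (Sigma - λ_1 I)v = 0. First row:
  (9 - 14.5249)·v_x + (-5)·v_y = 0, i.e. (-5.5249)·v_x + (-5)·v_y = 0,
  so v ∝ (b, λ_1 - a) = (-5, 5.5249); multiply by -1 so the first entry is positive: u = (5, -5.5249).
  ||u|| = √((5)² + (-5.5249)²) = √(55.5249) ≈ 7.4515,
  v_1 = u/||u|| ≈ (0.671, -0.7415) (||v_1|| = 1).

λ_1 = 14.5249,  λ_2 = 4.4751;  v_1 ≈ (0.671, -0.7415)


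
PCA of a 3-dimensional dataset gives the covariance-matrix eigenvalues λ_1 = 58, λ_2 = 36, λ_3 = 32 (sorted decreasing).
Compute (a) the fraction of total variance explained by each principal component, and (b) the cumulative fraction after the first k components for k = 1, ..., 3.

Step 1 — total variance = trace(Sigma) = Σ λ_i = 58 + 36 + 32 = 126.

Step 2 — fraction explained by component i = λ_i / Σ λ:
  PC1: 58/126 = 0.4603
  PC2: 36/126 = 0.2857
  PC3: 32/126 = 0.254

Step 3 — cumulative fraction after k components = (λ_1 + ... + λ_k) / Σ λ:
  k = 1: 58/126 = 0.4603
  k = 2: (58 + 36)/126 = 94/126 = 0.746
  k = 3: (58 + 36 + 32)/126 = 126/126 = 1

Summary (fraction, with percent):

explained: PC1 0.4603 (46.03%), PC2 0.2857 (28.57%), PC3 0.254 (25.4%);  cumulative: 0.4603, 0.746, 1


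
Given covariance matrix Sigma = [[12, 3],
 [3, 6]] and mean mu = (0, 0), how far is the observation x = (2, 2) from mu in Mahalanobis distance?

Step 1 — centre the observation: (x - mu) = (2, 2).

Step 2 — invert Sigma. det(Sigma) = 12·6 - (3)² = 63.
  Sigma^{-1} = (1/det) · [[d, -b], [-b, a]] = [[0.0952, -0.0476],
 [-0.0476, 0.1905]].

Step 3 — form the quadratic (x - mu)^T · Sigma^{-1} · (x - mu):
  Sigma^{-1} · (x - mu) = (0.0952, 0.2857).
  (x - mu)^T · [Sigma^{-1} · (x - mu)] = (2)·(0.0952) + (2)·(0.2857) = 0.7619.

Step 4 — take square root: d = √(0.7619) ≈ 0.8729.

d(x, mu) = √(0.7619) ≈ 0.8729


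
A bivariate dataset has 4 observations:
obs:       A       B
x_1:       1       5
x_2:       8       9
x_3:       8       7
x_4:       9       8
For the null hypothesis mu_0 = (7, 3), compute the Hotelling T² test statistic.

Step 1 — sample mean vector:
  mean(A) = (1 + 8 + 8 + 9) / 4 = 26/4 = 6.5
  mean(B) = (5 + 9 + 7 + 8) / 4 = 29/4 = 7.25
  x̄ = (6.5, 7.25),  deviation x̄ - mu_0 = (6.5, 7.25) - (7, 3) = (-0.5, 4.25).

Step 2 — sample covariance matrix, S[i,j] = (1/(n-1)) · Σ_k (x_{k,i} - mean_i) · (x_{k,j} - mean_j), divisor n-1 = 3:
  S[A,A] = ((-5.5)·(-5.5) + (1.5)·(1.5) + (1.5)·(1.5) + (2.5)·(2.5)) / 3 = 41/3 = 13.6667
  S[A,B] = ((-5.5)·(-2.25) + (1.5)·(1.75) + (1.5)·(-0.25) + (2.5)·(0.75)) / 3 = 16.5/3 = 5.5
  S[B,B] = ((-2.25)·(-2.25) + (1.75)·(1.75) + (-0.25)·(-0.25) + (0.75)·(0.75)) / 3 = 8.75/3 = 2.9167
  S = [[13.6667, 5.5],
 [5.5, 2.9167]].

Step 3 — invert S. det(S) = 13.6667·2.9167 - (5.5)² = 9.6111.
  S^{-1} = (1/det) · [[d, -b], [-b, a]] = [[0.3035, -0.5723],
 [-0.5723, 1.422]].

Step 4 — quadratic form (x̄ - mu_0)^T · S^{-1} · (x̄ - mu_0):
  S^{-1} · (x̄ - mu_0) = (-2.5838, 6.3295),
  (x̄ - mu_0)^T · [...] = (-0.5)·(-2.5838) + (4.25)·(6.3295) = 28.1922.

Step 5 — scale by n: T² = 4 · 28.1922 = 112.7688.

T² ≈ 112.7688


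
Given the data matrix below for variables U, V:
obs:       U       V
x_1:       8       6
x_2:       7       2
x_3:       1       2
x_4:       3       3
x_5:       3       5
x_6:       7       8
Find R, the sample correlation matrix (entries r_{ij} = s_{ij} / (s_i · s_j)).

Step 1 — column means:
  mean(U) = (8 + 7 + 1 + 3 + 3 + 7) / 6 = 29/6 = 4.8333
  mean(V) = (6 + 2 + 2 + 3 + 5 + 8) / 6 = 26/6 = 4.3333

Step 2 — sample variances and covariances s[i,j] = (1/(n-1)) · Σ_k (x_{k,i} - mean_i) · (x_{k,j} - mean_j), with n-1 = 5:
  s[U,U] = ((3.1667)·(3.1667) + (2.1667)·(2.1667) + (-3.8333)·(-3.8333) + (-1.8333)·(-1.8333) + (-1.8333)·(-1.8333) + (2.1667)·(2.1667)) / 5 = 40.8333/5 = 8.1667
  s[U,V] = ((3.1667)·(1.6667) + (2.1667)·(-2.3333) + (-3.8333)·(-2.3333) + (-1.8333)·(-1.3333) + (-1.8333)·(0.6667) + (2.1667)·(3.6667)) / 5 = 18.3333/5 = 3.6667
  s[V,V] = ((1.6667)·(1.6667) + (-2.3333)·(-2.3333) + (-2.3333)·(-2.3333) + (-1.3333)·(-1.3333) + (0.6667)·(0.6667) + (3.6667)·(3.6667)) / 5 = 29.3333/5 = 5.8667
  Sample standard deviations s_i = √(s[i,i]):
  s(U) = √(8.1667) = 2.8577
  s(V) = √(5.8667) = 2.4221

Step 3 — r_{ij} = s_{ij} / (s_i · s_j):
  r[U,U] = 1 (diagonal).
  r[U,V] = 3.6667 / (2.8577 · 2.4221) = 3.6667 / 6.9218 = 0.5297
  r[V,V] = 1 (diagonal).

R is symmetric with unit diagonal. Assembling:

R = [[1, 0.5297],
 [0.5297, 1]]


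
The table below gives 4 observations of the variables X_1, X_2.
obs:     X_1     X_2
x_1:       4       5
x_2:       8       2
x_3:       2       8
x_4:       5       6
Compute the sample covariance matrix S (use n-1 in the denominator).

Step 1 — column means:
  mean(X_1) = (4 + 8 + 2 + 5) / 4 = 19/4 = 4.75
  mean(X_2) = (5 + 2 + 8 + 6) / 4 = 21/4 = 5.25

Step 2 — sample covariance S[i,j] = (1/(n-1)) · Σ_k (x_{k,i} - mean_i) · (x_{k,j} - mean_j), with n-1 = 3.
  S[X_1,X_1] = ((-0.75)·(-0.75) + (3.25)·(3.25) + (-2.75)·(-2.75) + (0.25)·(0.25)) / 3 = 18.75/3 = 6.25
  S[X_1,X_2] = ((-0.75)·(-0.25) + (3.25)·(-3.25) + (-2.75)·(2.75) + (0.25)·(0.75)) / 3 = -17.75/3 = -5.9167
  S[X_2,X_2] = ((-0.25)·(-0.25) + (-3.25)·(-3.25) + (2.75)·(2.75) + (0.75)·(0.75)) / 3 = 18.75/3 = 6.25

S is symmetric (S[j,i] = S[i,j]). Assembling:

S = [[6.25, -5.9167],
 [-5.9167, 6.25]]


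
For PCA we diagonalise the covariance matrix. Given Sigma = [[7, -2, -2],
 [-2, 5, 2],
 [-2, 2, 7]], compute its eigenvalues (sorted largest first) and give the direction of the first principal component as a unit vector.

Step 1 — characteristic polynomial p(λ) = det(λI - Sigma) = λ³ - tr·λ² + c_1·λ - det, where tr = trace, c_1 = sum of the principal 2×2 minors, det = det(Sigma):
  tr = 7 + 5 + 7 = 19,
  c_1 = (7·5 - (-2)²) + (7·7 - (-2)²) + (5·7 - (2)²) = 31 + 45 + 31 = 107,
  det = 7·(5·7 - (2)²) - (-2)·((-2)·7 - (2)·(-2)) + (-2)·((-2)·(2) - 5·(-2)) = 7·(31) - (-2)·(-10) + (-2)·(6) = 185.
  So p(λ) = λ³ - 19λ² + 107λ - 185.
Step 2 — look for an integer root (rational root theorem: any rational root is an integer divisor of 185). Testing λ = 5:
  p(5) = 125 - 475 + 535 - 185 = 0  ✓
  Dividing out (λ - 5): p(λ) = (λ - 5)(λ² - 14λ + 37).
Step 3 — remaining eigenvalues from the quadratic λ² - 14λ + 37 = 0:
  Δ = 14² - 4·37 = 196 - 148 = 48,  λ = (14 ± √48)/2 = (14 ± 6.9282)/2 ≈ 10.4641 or 3.5359.
  Sorted: λ_1 = 10.4641,  λ_2 = 5,  λ_3 = 3.5359  (check: sum = 19 = tr ✓).

Step 4 — unit eigenvector for λ_1 ≈ 10.4641: v spans the null space of (Sigma - λ_1 I), whose rows are
  r_1 = (-3.4641, -2, -2),  r_2 = (-2, -5.4641, 2),  r_3 = (-2, 2, -3.4641).
  v is orthogonal to every row, so take v ∝ r_1 × r_2 = ((-2)·(2) - (-2)·(-5.4641), (-2)·(-2) - (-3.4641)·(2), (-3.4641)·(-5.4641) - (-2)·(-2)) ≈ (-14.9282, 10.9282, 14.9282).
  Rescale (multiply by -1 so the first nonzero entry is positive): u = (14.9282, -10.9282, -14.9282).
  ||u|| = √((14.9282)² + (-10.9282)² + (-14.9282)²) = √(565.1281) ≈ 23.7724,  v_1 = u/||u|| ≈ (0.628, -0.4597, -0.628) (||v_1|| = 1).

λ_1 = 10.4641,  λ_2 = 5,  λ_3 = 3.5359;  v_1 ≈ (0.628, -0.4597, -0.628)


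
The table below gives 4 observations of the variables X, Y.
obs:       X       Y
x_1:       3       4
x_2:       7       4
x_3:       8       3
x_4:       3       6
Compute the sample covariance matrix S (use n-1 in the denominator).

Step 1 — column means:
  mean(X) = (3 + 7 + 8 + 3) / 4 = 21/4 = 5.25
  mean(Y) = (4 + 4 + 3 + 6) / 4 = 17/4 = 4.25

Step 2 — sample covariance S[i,j] = (1/(n-1)) · Σ_k (x_{k,i} - mean_i) · (x_{k,j} - mean_j), with n-1 = 3.
  S[X,X] = ((-2.25)·(-2.25) + (1.75)·(1.75) + (2.75)·(2.75) + (-2.25)·(-2.25)) / 3 = 20.75/3 = 6.9167
  S[X,Y] = ((-2.25)·(-0.25) + (1.75)·(-0.25) + (2.75)·(-1.25) + (-2.25)·(1.75)) / 3 = -7.25/3 = -2.4167
  S[Y,Y] = ((-0.25)·(-0.25) + (-0.25)·(-0.25) + (-1.25)·(-1.25) + (1.75)·(1.75)) / 3 = 4.75/3 = 1.5833

S is symmetric (S[j,i] = S[i,j]). Assembling:

S = [[6.9167, -2.4167],
 [-2.4167, 1.5833]]


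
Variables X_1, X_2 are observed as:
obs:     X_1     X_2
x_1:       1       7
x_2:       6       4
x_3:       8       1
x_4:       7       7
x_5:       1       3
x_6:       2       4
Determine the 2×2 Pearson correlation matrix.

Step 1 — column means:
  mean(X_1) = (1 + 6 + 8 + 7 + 1 + 2) / 6 = 25/6 = 4.1667
  mean(X_2) = (7 + 4 + 1 + 7 + 3 + 4) / 6 = 26/6 = 4.3333

Step 2 — sample variances and covariances s[i,j] = (1/(n-1)) · Σ_k (x_{k,i} - mean_i) · (x_{k,j} - mean_j), with n-1 = 5:
  s[X_1,X_1] = ((-3.1667)·(-3.1667) + (1.8333)·(1.8333) + (3.8333)·(3.8333) + (2.8333)·(2.8333) + (-3.1667)·(-3.1667) + (-2.1667)·(-2.1667)) / 5 = 50.8333/5 = 10.1667
  s[X_1,X_2] = ((-3.1667)·(2.6667) + (1.8333)·(-0.3333) + (3.8333)·(-3.3333) + (2.8333)·(2.6667) + (-3.1667)·(-1.3333) + (-2.1667)·(-0.3333)) / 5 = -9.3333/5 = -1.8667
  s[X_2,X_2] = ((2.6667)·(2.6667) + (-0.3333)·(-0.3333) + (-3.3333)·(-3.3333) + (2.6667)·(2.6667) + (-1.3333)·(-1.3333) + (-0.3333)·(-0.3333)) / 5 = 27.3333/5 = 5.4667
  Sample standard deviations s_i = √(s[i,i]):
  s(X_1) = √(10.1667) = 3.1885
  s(X_2) = √(5.4667) = 2.3381

Step 3 — r_{ij} = s_{ij} / (s_i · s_j):
  r[X_1,X_1] = 1 (diagonal).
  r[X_1,X_2] = -1.8667 / (3.1885 · 2.3381) = -1.8667 / 7.4551 = -0.2504
  r[X_2,X_2] = 1 (diagonal).

R is symmetric with unit diagonal. Assembling:

R = [[1, -0.2504],
 [-0.2504, 1]]


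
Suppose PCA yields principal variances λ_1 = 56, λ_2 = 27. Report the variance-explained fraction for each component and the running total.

Step 1 — total variance = trace(Sigma) = Σ λ_i = 56 + 27 = 83.

Step 2 — fraction explained by component i = λ_i / Σ λ:
  PC1: 56/83 = 0.6747
  PC2: 27/83 = 0.3253

Step 3 — cumulative fraction after k components = (λ_1 + ... + λ_k) / Σ λ:
  k = 1: 56/83 = 0.6747
  k = 2: (56 + 27)/83 = 83/83 = 1

Summary (fraction, with percent):

explained: PC1 0.6747 (67.47%), PC2 0.3253 (32.53%);  cumulative: 0.6747, 1


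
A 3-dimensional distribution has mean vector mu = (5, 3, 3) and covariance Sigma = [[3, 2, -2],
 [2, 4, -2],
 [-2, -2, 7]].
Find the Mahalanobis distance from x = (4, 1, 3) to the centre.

Step 1 — centre the observation: (x - mu) = (-1, -2, 0).

Step 2 — invert Sigma (cofactor / det for 3×3, or solve directly):
  Sigma^{-1} = [[0.5455, -0.2273, 0.0909],
 [-0.2273, 0.3864, 0.0455],
 [0.0909, 0.0455, 0.1818]].

Step 3 — form the quadratic (x - mu)^T · Sigma^{-1} · (x - mu):
  Sigma^{-1} · (x - mu) = (-0.0909, -0.5455, -0.1818).
  (x - mu)^T · [Sigma^{-1} · (x - mu)] = (-1)·(-0.0909) + (-2)·(-0.5455) + (0)·(-0.1818) = 1.1818.

Step 4 — take square root: d = √(1.1818) ≈ 1.0871.

d(x, mu) = √(1.1818) ≈ 1.0871


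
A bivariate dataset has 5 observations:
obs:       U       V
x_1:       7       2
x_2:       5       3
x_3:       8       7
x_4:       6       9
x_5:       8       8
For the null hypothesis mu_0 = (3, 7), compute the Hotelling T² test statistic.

Step 1 — sample mean vector:
  mean(U) = (7 + 5 + 8 + 6 + 8) / 5 = 34/5 = 6.8
  mean(V) = (2 + 3 + 7 + 9 + 8) / 5 = 29/5 = 5.8
  x̄ = (6.8, 5.8),  deviation x̄ - mu_0 = (6.8, 5.8) - (3, 7) = (3.8, -1.2).

Step 2 — sample covariance matrix, S[i,j] = (1/(n-1)) · Σ_k (x_{k,i} - mean_i) · (x_{k,j} - mean_j), divisor n-1 = 4:
  S[U,U] = ((0.2)·(0.2) + (-1.8)·(-1.8) + (1.2)·(1.2) + (-0.8)·(-0.8) + (1.2)·(1.2)) / 4 = 6.8/4 = 1.7
  S[U,V] = ((0.2)·(-3.8) + (-1.8)·(-2.8) + (1.2)·(1.2) + (-0.8)·(3.2) + (1.2)·(2.2)) / 4 = 5.8/4 = 1.45
  S[V,V] = ((-3.8)·(-3.8) + (-2.8)·(-2.8) + (1.2)·(1.2) + (3.2)·(3.2) + (2.2)·(2.2)) / 4 = 38.8/4 = 9.7
  S = [[1.7, 1.45],
 [1.45, 9.7]].

Step 3 — invert S. det(S) = 1.7·9.7 - (1.45)² = 14.3875.
  S^{-1} = (1/det) · [[d, -b], [-b, a]] = [[0.6742, -0.1008],
 [-0.1008, 0.1182]].

Step 4 — quadratic form (x̄ - mu_0)^T · S^{-1} · (x̄ - mu_0):
  S^{-1} · (x̄ - mu_0) = (2.6829, -0.5248),
  (x̄ - mu_0)^T · [...] = (3.8)·(2.6829) + (-1.2)·(-0.5248) = 10.8247.

Step 5 — scale by n: T² = 5 · 10.8247 = 54.1234.

T² ≈ 54.1234


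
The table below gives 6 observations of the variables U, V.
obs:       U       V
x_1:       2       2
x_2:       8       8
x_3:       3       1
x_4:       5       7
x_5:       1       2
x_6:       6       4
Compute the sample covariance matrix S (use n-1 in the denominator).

Step 1 — column means:
  mean(U) = (2 + 8 + 3 + 5 + 1 + 6) / 6 = 25/6 = 4.1667
  mean(V) = (2 + 8 + 1 + 7 + 2 + 4) / 6 = 24/6 = 4

Step 2 — sample covariance S[i,j] = (1/(n-1)) · Σ_k (x_{k,i} - mean_i) · (x_{k,j} - mean_j), with n-1 = 5.
  S[U,U] = ((-2.1667)·(-2.1667) + (3.8333)·(3.8333) + (-1.1667)·(-1.1667) + (0.8333)·(0.8333) + (-3.1667)·(-3.1667) + (1.8333)·(1.8333)) / 5 = 34.8333/5 = 6.9667
  S[U,V] = ((-2.1667)·(-2) + (3.8333)·(4) + (-1.1667)·(-3) + (0.8333)·(3) + (-3.1667)·(-2) + (1.8333)·(0)) / 5 = 32/5 = 6.4
  S[V,V] = ((-2)·(-2) + (4)·(4) + (-3)·(-3) + (3)·(3) + (-2)·(-2) + (0)·(0)) / 5 = 42/5 = 8.4

S is symmetric (S[j,i] = S[i,j]). Assembling:

S = [[6.9667, 6.4],
 [6.4, 8.4]]


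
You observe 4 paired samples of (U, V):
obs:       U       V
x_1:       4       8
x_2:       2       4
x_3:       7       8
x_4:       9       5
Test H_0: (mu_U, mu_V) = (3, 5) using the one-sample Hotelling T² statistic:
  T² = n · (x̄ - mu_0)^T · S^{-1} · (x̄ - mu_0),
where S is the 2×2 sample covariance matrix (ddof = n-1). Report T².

Step 1 — sample mean vector:
  mean(U) = (4 + 2 + 7 + 9) / 4 = 22/4 = 5.5
  mean(V) = (8 + 4 + 8 + 5) / 4 = 25/4 = 6.25
  x̄ = (5.5, 6.25),  deviation x̄ - mu_0 = (5.5, 6.25) - (3, 5) = (2.5, 1.25).

Step 2 — sample covariance matrix, S[i,j] = (1/(n-1)) · Σ_k (x_{k,i} - mean_i) · (x_{k,j} - mean_j), divisor n-1 = 3:
  S[U,U] = ((-1.5)·(-1.5) + (-3.5)·(-3.5) + (1.5)·(1.5) + (3.5)·(3.5)) / 3 = 29/3 = 9.6667
  S[U,V] = ((-1.5)·(1.75) + (-3.5)·(-2.25) + (1.5)·(1.75) + (3.5)·(-1.25)) / 3 = 3.5/3 = 1.1667
  S[V,V] = ((1.75)·(1.75) + (-2.25)·(-2.25) + (1.75)·(1.75) + (-1.25)·(-1.25)) / 3 = 12.75/3 = 4.25
  S = [[9.6667, 1.1667],
 [1.1667, 4.25]].

Step 3 — invert S. det(S) = 9.6667·4.25 - (1.1667)² = 39.7222.
  S^{-1} = (1/det) · [[d, -b], [-b, a]] = [[0.107, -0.0294],
 [-0.0294, 0.2434]].

Step 4 — quadratic form (x̄ - mu_0)^T · S^{-1} · (x̄ - mu_0):
  S^{-1} · (x̄ - mu_0) = (0.2308, 0.2308),
  (x̄ - mu_0)^T · [...] = (2.5)·(0.2308) + (1.25)·(0.2308) = 0.8654.

Step 5 — scale by n: T² = 4 · 0.8654 = 3.4615.

T² ≈ 3.4615


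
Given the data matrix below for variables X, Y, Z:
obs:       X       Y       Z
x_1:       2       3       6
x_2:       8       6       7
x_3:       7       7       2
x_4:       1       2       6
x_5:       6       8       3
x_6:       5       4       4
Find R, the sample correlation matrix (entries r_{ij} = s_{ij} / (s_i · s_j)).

Step 1 — column means:
  mean(X) = (2 + 8 + 7 + 1 + 6 + 5) / 6 = 29/6 = 4.8333
  mean(Y) = (3 + 6 + 7 + 2 + 8 + 4) / 6 = 30/6 = 5
  mean(Z) = (6 + 7 + 2 + 6 + 3 + 4) / 6 = 28/6 = 4.6667

Step 2 — sample variances and covariances s[i,j] = (1/(n-1)) · Σ_k (x_{k,i} - mean_i) · (x_{k,j} - mean_j), with n-1 = 5:
  s[X,X] = ((-2.8333)·(-2.8333) + (3.1667)·(3.1667) + (2.1667)·(2.1667) + (-3.8333)·(-3.8333) + (1.1667)·(1.1667) + (0.1667)·(0.1667)) / 5 = 38.8333/5 = 7.7667
  s[X,Y] = ((-2.8333)·(-2) + (3.1667)·(1) + (2.1667)·(2) + (-3.8333)·(-3) + (1.1667)·(3) + (0.1667)·(-1)) / 5 = 28/5 = 5.6
  s[X,Z] = ((-2.8333)·(1.3333) + (3.1667)·(2.3333) + (2.1667)·(-2.6667) + (-3.8333)·(1.3333) + (1.1667)·(-1.6667) + (0.1667)·(-0.6667)) / 5 = -9.3333/5 = -1.8667
  s[Y,Y] = ((-2)·(-2) + (1)·(1) + (2)·(2) + (-3)·(-3) + (3)·(3) + (-1)·(-1)) / 5 = 28/5 = 5.6
  s[Y,Z] = ((-2)·(1.3333) + (1)·(2.3333) + (2)·(-2.6667) + (-3)·(1.3333) + (3)·(-1.6667) + (-1)·(-0.6667)) / 5 = -14/5 = -2.8
  s[Z,Z] = ((1.3333)·(1.3333) + (2.3333)·(2.3333) + (-2.6667)·(-2.6667) + (1.3333)·(1.3333) + (-1.6667)·(-1.6667) + (-0.6667)·(-0.6667)) / 5 = 19.3333/5 = 3.8667
  Sample standard deviations s_i = √(s[i,i]):
  s(X) = √(7.7667) = 2.7869
  s(Y) = √(5.6) = 2.3664
  s(Z) = √(3.8667) = 1.9664

Step 3 — r_{ij} = s_{ij} / (s_i · s_j):
  r[X,X] = 1 (diagonal).
  r[X,Y] = 5.6 / (2.7869 · 2.3664) = 5.6 / 6.5949 = 0.8491
  r[X,Z] = -1.8667 / (2.7869 · 1.9664) = -1.8667 / 5.4801 = -0.3406
  r[Y,Y] = 1 (diagonal).
  r[Y,Z] = -2.8 / (2.3664 · 1.9664) = -2.8 / 4.6533 = -0.6017
  r[Z,Z] = 1 (diagonal).

R is symmetric with unit diagonal. Assembling:

R = [[1, 0.8491, -0.3406],
 [0.8491, 1, -0.6017],
 [-0.3406, -0.6017, 1]]


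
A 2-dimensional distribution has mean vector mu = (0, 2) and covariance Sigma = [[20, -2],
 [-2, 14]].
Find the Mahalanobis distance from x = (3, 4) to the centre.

Step 1 — centre the observation: (x - mu) = (3, 2).

Step 2 — invert Sigma. det(Sigma) = 20·14 - (-2)² = 276.
  Sigma^{-1} = (1/det) · [[d, -b], [-b, a]] = [[0.0507, 0.0072],
 [0.0072, 0.0725]].

Step 3 — form the quadratic (x - mu)^T · Sigma^{-1} · (x - mu):
  Sigma^{-1} · (x - mu) = (0.1667, 0.1667).
  (x - mu)^T · [Sigma^{-1} · (x - mu)] = (3)·(0.1667) + (2)·(0.1667) = 0.8333.

Step 4 — take square root: d = √(0.8333) ≈ 0.9129.

d(x, mu) = √(0.8333) ≈ 0.9129


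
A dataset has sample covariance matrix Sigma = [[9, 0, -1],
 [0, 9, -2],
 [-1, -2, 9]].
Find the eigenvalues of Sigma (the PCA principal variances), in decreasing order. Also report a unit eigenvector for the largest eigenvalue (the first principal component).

Step 1 — characteristic polynomial p(λ) = det(λI - Sigma) = λ³ - tr·λ² + c_1·λ - det, where tr = trace, c_1 = sum of the principal 2×2 minors, det = det(Sigma):
  tr = 9 + 9 + 9 = 27,
  c_1 = (9·9 - (0)²) + (9·9 - (-1)²) + (9·9 - (-2)²) = 81 + 80 + 77 = 238,
  det = 9·(9·9 - (-2)²) - (0)·((0)·9 - (-2)·(-1)) + (-1)·((0)·(-2) - 9·(-1)) = 9·(77) - (0)·(-2) + (-1)·(9) = 684.
  So p(λ) = λ³ - 27λ² + 238λ - 684.
Step 2 — look for an integer root (rational root theorem: any rational root is an integer divisor of 684). Testing λ = 9:
  p(9) = 729 - 2187 + 2142 - 684 = 0  ✓
  Dividing out (λ - 9): p(λ) = (λ - 9)(λ² - 18λ + 76).
Step 3 — remaining eigenvalues from the quadratic λ² - 18λ + 76 = 0:
  Δ = 18² - 4·76 = 324 - 304 = 20,  λ = (18 ± √20)/2 = (18 ± 4.4721)/2 ≈ 11.2361 or 6.7639.
  Sorted: λ_1 = 11.2361,  λ_2 = 9,  λ_3 = 6.7639  (check: sum = 27 = tr ✓).

Step 4 — unit eigenvector for λ_1 ≈ 11.2361: v spans the null space of (Sigma - λ_1 I), whose rows are
  r_1 = (-2.2361, 0, -1),  r_2 = (0, -2.2361, -2),  r_3 = (-1, -2, -2.2361).
  v is orthogonal to every row, so take v ∝ r_1 × r_2 = ((0)·(-2) - (-1)·(-2.2361), (-1)·(0) - (-2.2361)·(-2), (-2.2361)·(-2.2361) - (0)·(0)) ≈ (-2.2361, -4.4721, 5).
  Rescale (multiply by -1 so the first nonzero entry is positive): u = (2.2361, 4.4721, -5).
  ||u|| = √((2.2361)² + (4.4721)² + (-5)²) = √(50) ≈ 7.0711,  v_1 = u/||u|| ≈ (0.3162, 0.6325, -0.7071) (||v_1|| = 1).

λ_1 = 11.2361,  λ_2 = 9,  λ_3 = 6.7639;  v_1 ≈ (0.3162, 0.6325, -0.7071)
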